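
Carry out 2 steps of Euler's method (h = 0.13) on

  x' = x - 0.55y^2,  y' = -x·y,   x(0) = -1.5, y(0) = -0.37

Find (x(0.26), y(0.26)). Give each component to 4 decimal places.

Euler on (x,y): x_{n+1} = x_n + h·x', y_{n+1} = y_n + h·y'.
0.000000: (-1.500000, -0.370000); f=(-1.575295, -0.555000) → (-1.704788, -0.442150)
0.130000: (-1.704788, -0.442150); f=(-1.812311, -0.753772) → (-1.940389, -0.540140)
(x(0.26), y(0.26)) ≈ (-1.9404, -0.5401)

-1.9404, -0.5401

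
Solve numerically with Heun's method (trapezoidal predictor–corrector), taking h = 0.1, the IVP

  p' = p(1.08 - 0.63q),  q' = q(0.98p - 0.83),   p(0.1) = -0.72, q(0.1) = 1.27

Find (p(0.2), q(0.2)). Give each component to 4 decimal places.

Heun on (p,q): k1 = f(x_n, state_n); k2 = f(x_n + h, state_n + h·k1); state_{n+1} = state_n + (h/2)·(k1 + k2).
0.100000: (-0.720000, 1.270000)
  k1 = (-0.201528, -1.950212)
  predictor → (-0.740153, 1.074979)
  k2 = (-0.298106, -1.671968)
  → (-0.744982, 1.088891)
(p(0.2), q(0.2)) ≈ (-0.7450, 1.0889)

-0.7450, 1.0889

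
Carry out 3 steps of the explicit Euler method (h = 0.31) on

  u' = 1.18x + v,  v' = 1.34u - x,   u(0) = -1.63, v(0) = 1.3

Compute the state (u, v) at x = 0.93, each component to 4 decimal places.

-0.6884, -0.5575

Euler on (u,v): u_{n+1} = u_n + h·u', v_{n+1} = v_n + h·v'.
0.000000: (-1.630000, 1.300000); f=(1.300000, -2.184200) → (-1.227000, 0.622898)
0.310000: (-1.227000, 0.622898); f=(0.988698, -1.954180) → (-0.920504, 0.017102)
0.620000: (-0.920504, 0.017102); f=(0.748702, -1.853475) → (-0.688406, -0.557475)
(u(0.93), v(0.93)) ≈ (-0.6884, -0.5575)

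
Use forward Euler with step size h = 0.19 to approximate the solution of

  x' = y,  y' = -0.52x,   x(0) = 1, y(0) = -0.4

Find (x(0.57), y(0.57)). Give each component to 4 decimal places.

Euler on (x,y): x_{n+1} = x_n + h·x', y_{n+1} = y_n + h·y'.
0.000000: (1.000000, -0.400000); f=(-0.400000, -0.520000) → (0.924000, -0.498800)
0.190000: (0.924000, -0.498800); f=(-0.498800, -0.480480) → (0.829228, -0.590091)
0.380000: (0.829228, -0.590091); f=(-0.590091, -0.431199) → (0.717111, -0.672019)
(x(0.57), y(0.57)) ≈ (0.7171, -0.6720)

0.7171, -0.6720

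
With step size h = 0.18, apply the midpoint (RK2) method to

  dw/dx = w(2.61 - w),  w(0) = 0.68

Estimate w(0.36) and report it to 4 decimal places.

1.2379

Midpoint: k1 = f(x_n, w_n); k2 = f(x_n + h/2, w_n + (h/2)·k1); w_{n+1} = w_n + h·k2.
x=0.000000, w=0.680000:
  k1 = f(0.000000, 0.680000) = 1.312400
  k2 = f(0.090000, 0.798116) = 1.446094
  w ← 0.680000 + 0.18·1.446094 = 0.940297
x=0.180000, w=0.940297:
  k1 = f(0.180000, 0.940297) = 1.570017
  k2 = f(0.270000, 1.081598) = 1.653117
  w ← 0.940297 + 0.18·1.653117 = 1.237858
w(0.36) ≈ 1.2379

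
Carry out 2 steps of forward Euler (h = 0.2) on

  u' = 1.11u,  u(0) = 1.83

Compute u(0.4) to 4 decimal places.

Euler: u_{n+1} = u_n + h·f(s_n, u_n).
s=0.000000, u=1.830000: f=2.031300 → u ← 1.830000 + 0.2·2.031300 = 2.236260
s=0.200000, u=2.236260: f=2.482249 → u ← 2.236260 + 0.2·2.482249 = 2.732710
u(0.4) ≈ 2.7327

2.7327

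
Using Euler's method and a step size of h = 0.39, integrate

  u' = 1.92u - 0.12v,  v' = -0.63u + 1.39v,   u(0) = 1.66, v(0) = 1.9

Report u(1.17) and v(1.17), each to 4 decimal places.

Euler on (u,v): u_{n+1} = u_n + h·u', v_{n+1} = v_n + h·v'.
0.000000: (1.660000, 1.900000); f=(2.959200, 1.595200) → (2.814088, 2.522128)
0.390000: (2.814088, 2.522128); f=(5.100394, 1.732882) → (4.803242, 3.197952)
0.780000: (4.803242, 3.197952); f=(8.838469, 1.419111) → (8.250245, 3.751406)
(u(1.17), v(1.17)) ≈ (8.2502, 3.7514)

8.2502, 3.7514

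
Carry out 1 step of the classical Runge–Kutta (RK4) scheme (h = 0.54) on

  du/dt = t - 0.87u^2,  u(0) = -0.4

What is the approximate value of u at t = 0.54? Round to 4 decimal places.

-0.3264

RK4: k1 = f(t_n, u_n); k2 = f(t_n + h/2, u_n + (h/2)·k1); k3 = f(t_n + h/2, u_n + (h/2)·k2); k4 = f(t_n + h, u_n + h·k3); u_{n+1} = u_n + (h/6)·(k1 + 2k2 + 2k3 + k4).
t=0.000000, u=-0.400000:
  k1 = f(0.000000, -0.400000) = -0.139200
  k2 = f(0.270000, -0.437584) = 0.103413
  k3 = f(0.270000, -0.372079) = 0.149555
  k4 = f(0.540000, -0.319240) = 0.451335
  u ← -0.400000 + (0.54/6)·(k1 + 2k2 + 2k3 + k4) = -0.326374
u(0.54) ≈ -0.3264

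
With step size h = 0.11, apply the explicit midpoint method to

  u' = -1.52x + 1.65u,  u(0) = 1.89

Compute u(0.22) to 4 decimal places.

2.6721

Midpoint: k1 = f(x_n, u_n); k2 = f(x_n + h/2, u_n + (h/2)·k1); u_{n+1} = u_n + h·k2.
x=0.000000, u=1.890000:
  k1 = f(0.000000, 1.890000) = 3.118500
  k2 = f(0.055000, 2.061517) = 3.317904
  u ← 1.890000 + 0.11·3.317904 = 2.254969
x=0.110000, u=2.254969:
  k1 = f(0.110000, 2.254969) = 3.553500
  k2 = f(0.165000, 2.450412) = 3.792380
  u ← 2.254969 + 0.11·3.792380 = 2.672131
u(0.22) ≈ 2.6721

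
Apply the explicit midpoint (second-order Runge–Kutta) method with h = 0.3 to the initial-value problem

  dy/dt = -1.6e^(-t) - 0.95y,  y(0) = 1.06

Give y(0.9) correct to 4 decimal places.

Midpoint: k1 = f(t_n, y_n); k2 = f(t_n + h/2, y_n + (h/2)·k1); y_{n+1} = y_n + h·k2.
t=0.000000, y=1.060000:
  k1 = f(0.000000, 1.060000) = -2.607000
  k2 = f(0.150000, 0.668950) = -2.012635
  y ← 1.060000 + 0.3·(-2.012635) = 0.456209
t=0.300000, y=0.456209:
  k1 = f(0.300000, 0.456209) = -1.618708
  k2 = f(0.450000, 0.213403) = -1.222938
  y ← 0.456209 + 0.3·(-1.222938) = 0.089328
t=0.600000, y=0.089328:
  k1 = f(0.600000, 0.089328) = -0.962960
  k2 = f(0.750000, -0.055116) = -0.703426
  y ← 0.089328 + 0.3·(-0.703426) = -0.121700
y(0.9) ≈ -0.1217

-0.1217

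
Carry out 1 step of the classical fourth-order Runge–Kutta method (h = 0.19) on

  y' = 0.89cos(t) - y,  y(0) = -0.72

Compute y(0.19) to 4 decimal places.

RK4: k1 = f(t_n, y_n); k2 = f(t_n + h/2, y_n + (h/2)·k1); k3 = f(t_n + h/2, y_n + (h/2)·k2); k4 = f(t_n + h, y_n + h·k3); y_{n+1} = y_n + (h/6)·(k1 + 2k2 + 2k3 + k4).
t=0.000000, y=-0.720000:
  k1 = f(0.000000, -0.720000) = 1.610000
  k2 = f(0.095000, -0.567050) = 1.453037
  k3 = f(0.095000, -0.581961) = 1.467948
  k4 = f(0.190000, -0.441090) = 1.315074
  y ← -0.720000 + (0.19/6)·(k1 + 2k2 + 2k3 + k4) = -0.442377
y(0.19) ≈ -0.4424

-0.4424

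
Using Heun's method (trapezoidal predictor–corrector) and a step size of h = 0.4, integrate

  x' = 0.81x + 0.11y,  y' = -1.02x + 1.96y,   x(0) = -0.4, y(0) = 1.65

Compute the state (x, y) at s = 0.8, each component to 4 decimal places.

Heun on (x,y): k1 = f(s_n, state_n); k2 = f(s_n + h, state_n + h·k1); state_{n+1} = state_n + (h/2)·(k1 + k2).
0.000000: (-0.400000, 1.650000)
  k1 = (-0.142500, 3.642000)
  predictor → (-0.457000, 3.106800)
  k2 = (-0.028422, 6.555468)
  → (-0.434184, 3.689494)
0.400000: (-0.434184, 3.689494)
  k1 = (0.054155, 7.674276)
  predictor → (-0.412522, 6.759204)
  k2 = (0.409369, 13.668812)
  → (-0.341480, 7.958111)
(x(0.8), y(0.8)) ≈ (-0.3415, 7.9581)

-0.3415, 7.9581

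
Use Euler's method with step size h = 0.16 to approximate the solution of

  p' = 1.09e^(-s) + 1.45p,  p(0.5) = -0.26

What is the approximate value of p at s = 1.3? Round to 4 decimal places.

-0.0727

Euler: p_{n+1} = p_n + h·f(s_n, p_n).
s=0.500000, p=-0.260000: f=0.284118 → p ← -0.260000 + 0.16·0.284118 = -0.214541
s=0.660000, p=-0.214541: f=0.252283 → p ← -0.214541 + 0.16·0.252283 = -0.174176
s=0.820000, p=-0.174176: f=0.227516 → p ← -0.174176 + 0.16·0.227516 = -0.137773
s=0.980000, p=-0.137773: f=0.209318 → p ← -0.137773 + 0.16·0.209318 = -0.104282
s=1.140000, p=-0.104282: f=0.197393 → p ← -0.104282 + 0.16·0.197393 = -0.072699
p(1.3) ≈ -0.0727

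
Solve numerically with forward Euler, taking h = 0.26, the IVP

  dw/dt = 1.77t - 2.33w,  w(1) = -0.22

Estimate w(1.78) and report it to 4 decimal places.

0.9861

Euler: w_{n+1} = w_n + h·f(t_n, w_n).
t=1.000000, w=-0.220000: f=2.282600 → w ← -0.220000 + 0.26·2.282600 = 0.373476
t=1.260000, w=0.373476: f=1.360001 → w ← 0.373476 + 0.26·1.360001 = 0.727076
t=1.520000, w=0.727076: f=0.996312 → w ← 0.727076 + 0.26·0.996312 = 0.986117
w(1.78) ≈ 0.9861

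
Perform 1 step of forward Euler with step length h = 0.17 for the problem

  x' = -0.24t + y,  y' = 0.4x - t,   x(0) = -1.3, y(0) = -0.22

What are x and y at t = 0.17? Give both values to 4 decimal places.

-1.3374, -0.3084

Euler on (x,y): x_{n+1} = x_n + h·x', y_{n+1} = y_n + h·y'.
0.000000: (-1.300000, -0.220000); f=(-0.220000, -0.520000) → (-1.337400, -0.308400)
(x(0.17), y(0.17)) ≈ (-1.3374, -0.3084)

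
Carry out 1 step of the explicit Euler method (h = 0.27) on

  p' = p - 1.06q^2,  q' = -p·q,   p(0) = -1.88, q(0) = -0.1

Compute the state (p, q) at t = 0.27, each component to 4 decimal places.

Euler on (p,q): p_{n+1} = p_n + h·p', q_{n+1} = q_n + h·q'.
0.000000: (-1.880000, -0.100000); f=(-1.890600, -0.188000) → (-2.390462, -0.150760)
(p(0.27), q(0.27)) ≈ (-2.3905, -0.1508)

-2.3905, -0.1508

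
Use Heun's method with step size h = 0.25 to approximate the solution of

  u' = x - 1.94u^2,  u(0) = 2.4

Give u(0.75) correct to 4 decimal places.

0.6923

Heun: k1 = f(x_n, u_n); k2 = f(x_n + h, u_n + h·k1); u_{n+1} = u_n + (h/2)·(k1 + k2).
x=0.000000, u=2.400000:
  k1 = f(0.000000, 2.400000) = -11.174400
  k2 = f(0.250000, -0.393600) = -0.050547
  u ← 2.400000 + (0.25/2)·(-11.174400 + (-0.050547)) = 0.996882
x=0.250000, u=0.996882:
  k1 = f(0.250000, 0.996882) = -1.677920
  k2 = f(0.500000, 0.577402) = -0.146782
  u ← 0.996882 + (0.25/2)·(-1.677920 + (-0.146782)) = 0.768794
x=0.500000, u=0.768794:
  k1 = f(0.500000, 0.768794) = -0.646626
  k2 = f(0.750000, 0.607138) = 0.034885
  u ← 0.768794 + (0.25/2)·(-0.646626 + 0.034885) = 0.692326
u(0.75) ≈ 0.6923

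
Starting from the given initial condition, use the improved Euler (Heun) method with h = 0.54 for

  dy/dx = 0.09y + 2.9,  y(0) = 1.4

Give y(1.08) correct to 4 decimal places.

Heun: k1 = f(x_n, y_n); k2 = f(x_n + h, y_n + h·k1); y_{n+1} = y_n + (h/2)·(k1 + k2).
x=0.000000, y=1.400000:
  k1 = f(0.000000, 1.400000) = 3.026000
  k2 = f(0.540000, 3.034040) = 3.173064
  y ← 1.400000 + (0.54/2)·(3.026000 + 3.173064) = 3.073747
x=0.540000, y=3.073747:
  k1 = f(0.540000, 3.073747) = 3.176637
  k2 = f(1.080000, 4.789131) = 3.331022
  y ← 3.073747 + (0.54/2)·(3.176637 + 3.331022) = 4.830815
y(1.08) ≈ 4.8308

4.8308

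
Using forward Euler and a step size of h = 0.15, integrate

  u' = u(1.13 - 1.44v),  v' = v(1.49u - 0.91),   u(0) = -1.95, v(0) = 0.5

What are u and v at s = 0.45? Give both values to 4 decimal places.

-2.6762, 0.0295

Euler on (u,v): u_{n+1} = u_n + h·u', v_{n+1} = v_n + h·v'.
0.000000: (-1.950000, 0.500000); f=(-0.799500, -1.907750) → (-2.069925, 0.213838)
0.150000: (-2.069925, 0.213838); f=(-1.701632, -0.854107) → (-2.325170, 0.085721)
0.300000: (-2.325170, 0.085721); f=(-2.340426, -0.374989) → (-2.676234, 0.029473)
(u(0.45), v(0.45)) ≈ (-2.6762, 0.0295)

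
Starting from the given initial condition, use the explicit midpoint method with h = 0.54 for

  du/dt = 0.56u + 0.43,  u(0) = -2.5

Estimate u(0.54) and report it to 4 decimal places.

-3.1030

Midpoint: k1 = f(t_n, u_n); k2 = f(t_n + h/2, u_n + (h/2)·k1); u_{n+1} = u_n + h·k2.
t=0.000000, u=-2.500000:
  k1 = f(0.000000, -2.500000) = -0.970000
  k2 = f(0.270000, -2.761900) = -1.116664
  u ← -2.500000 + 0.54·(-1.116664) = -3.102999
u(0.54) ≈ -3.1030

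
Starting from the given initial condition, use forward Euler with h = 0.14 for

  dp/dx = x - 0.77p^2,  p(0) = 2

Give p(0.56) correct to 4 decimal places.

1.0839

Euler: p_{n+1} = p_n + h·f(x_n, p_n).
x=0.000000, p=2.000000: f=-3.080000 → p ← 2.000000 + 0.14·(-3.080000) = 1.568800
x=0.140000, p=1.568800: f=-1.755073 → p ← 1.568800 + 0.14·(-1.755073) = 1.323090
x=0.280000, p=1.323090: f=-1.067936 → p ← 1.323090 + 0.14·(-1.067936) = 1.173579
x=0.420000, p=1.173579: f=-0.640511 → p ← 1.173579 + 0.14·(-0.640511) = 1.083907
p(0.56) ≈ 1.0839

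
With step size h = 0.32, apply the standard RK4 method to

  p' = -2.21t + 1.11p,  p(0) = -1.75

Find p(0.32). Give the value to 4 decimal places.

-2.6240

RK4: k1 = f(t_n, p_n); k2 = f(t_n + h/2, p_n + (h/2)·k1); k3 = f(t_n + h/2, p_n + (h/2)·k2); k4 = f(t_n + h, p_n + h·k3); p_{n+1} = p_n + (h/6)·(k1 + 2k2 + 2k3 + k4).
t=0.000000, p=-1.750000:
  k1 = f(0.000000, -1.750000) = -1.942500
  k2 = f(0.160000, -2.060800) = -2.641088
  k3 = f(0.160000, -2.172574) = -2.765157
  k4 = f(0.320000, -2.634850) = -3.631884
  p ← -1.750000 + (0.32/6)·(k1 + 2k2 + 2k3 + k4) = -2.623967
p(0.32) ≈ -2.6240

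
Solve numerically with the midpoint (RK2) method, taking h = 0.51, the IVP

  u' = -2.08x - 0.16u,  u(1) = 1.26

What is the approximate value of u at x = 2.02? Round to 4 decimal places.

-1.9237

Midpoint: k1 = f(x_n, u_n); k2 = f(x_n + h/2, u_n + (h/2)·k1); u_{n+1} = u_n + h·k2.
x=1.000000, u=1.260000:
  k1 = f(1.000000, 1.260000) = -2.281600
  k2 = f(1.255000, 0.678192) = -2.718911
  u ← 1.260000 + 0.51·(-2.718911) = -0.126644
x=1.510000, u=-0.126644:
  k1 = f(1.510000, -0.126644) = -3.120537
  k2 = f(1.765000, -0.922381) = -3.523619
  u ← -0.126644 + 0.51·(-3.523619) = -1.923690
u(2.02) ≈ -1.9237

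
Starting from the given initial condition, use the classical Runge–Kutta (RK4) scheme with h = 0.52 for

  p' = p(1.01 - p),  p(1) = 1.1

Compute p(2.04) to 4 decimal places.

RK4: k1 = f(x_n, p_n); k2 = f(x_n + h/2, p_n + (h/2)·k1); k3 = f(x_n + h/2, p_n + (h/2)·k2); k4 = f(x_n + h, p_n + h·k3); p_{n+1} = p_n + (h/6)·(k1 + 2k2 + 2k3 + k4).
x=1.000000, p=1.100000:
  k1 = f(1.000000, 1.100000) = -0.099000
  k2 = f(1.260000, 1.074260) = -0.069032
  k3 = f(1.260000, 1.082052) = -0.077964
  k4 = f(1.520000, 1.059459) = -0.052400
  p ← 1.100000 + (0.52/6)·(k1 + 2k2 + 2k3 + k4) = 1.061399
x=1.520000, p=1.061399:
  k1 = f(1.520000, 1.061399) = -0.054555
  k2 = f(1.780000, 1.047215) = -0.038972
  k3 = f(1.780000, 1.051267) = -0.043382
  k4 = f(2.040000, 1.038841) = -0.029961
  p ← 1.061399 + (0.52/6)·(k1 + 2k2 + 2k3 + k4) = 1.039800
p(2.04) ≈ 1.0398

1.0398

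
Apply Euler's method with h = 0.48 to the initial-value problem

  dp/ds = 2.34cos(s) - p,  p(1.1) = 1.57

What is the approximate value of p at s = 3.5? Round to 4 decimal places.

Euler: p_{n+1} = p_n + h·f(s_n, p_n).
s=1.100000, p=1.570000: f=-0.508585 → p ← 1.570000 + 0.48·(-0.508585) = 1.325879
s=1.580000, p=1.325879: f=-1.347415 → p ← 1.325879 + 0.48·(-1.347415) = 0.679120
s=2.060000, p=0.679120: f=-1.778740 → p ← 0.679120 + 0.48·(-1.778740) = -0.174675
s=2.540000, p=-0.174675: f=-1.754503 → p ← -0.174675 + 0.48·(-1.754503) = -1.016837
s=3.020000, p=-1.016837: f=-1.305886 → p ← -1.016837 + 0.48·(-1.305886) = -1.643662
p(3.5) ≈ -1.6437

-1.6437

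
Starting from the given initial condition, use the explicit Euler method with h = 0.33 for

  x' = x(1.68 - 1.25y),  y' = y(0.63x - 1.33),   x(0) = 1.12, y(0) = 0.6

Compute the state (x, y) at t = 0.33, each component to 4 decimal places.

1.4637, 0.4764

Euler on (x,y): x_{n+1} = x_n + h·x', y_{n+1} = y_n + h·y'.
0.000000: (1.120000, 0.600000); f=(1.041600, -0.374640) → (1.463728, 0.476369)
(x(0.33), y(0.33)) ≈ (1.4637, 0.4764)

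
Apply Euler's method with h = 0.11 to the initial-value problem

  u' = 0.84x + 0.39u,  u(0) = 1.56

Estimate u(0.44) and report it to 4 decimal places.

1.9082

Euler: u_{n+1} = u_n + h·f(x_n, u_n).
x=0.000000, u=1.560000: f=0.608400 → u ← 1.560000 + 0.11·0.608400 = 1.626924
x=0.110000, u=1.626924: f=0.726900 → u ← 1.626924 + 0.11·0.726900 = 1.706883
x=0.220000, u=1.706883: f=0.850484 → u ← 1.706883 + 0.11·0.850484 = 1.800436
x=0.330000, u=1.800436: f=0.979370 → u ← 1.800436 + 0.11·0.979370 = 1.908167
u(0.44) ≈ 1.9082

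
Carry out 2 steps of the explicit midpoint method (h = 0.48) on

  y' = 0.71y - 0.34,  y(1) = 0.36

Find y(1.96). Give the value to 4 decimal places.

Midpoint: k1 = f(x_n, y_n); k2 = f(x_n + h/2, y_n + (h/2)·k1); y_{n+1} = y_n + h·k2.
x=1.000000, y=0.360000:
  k1 = f(1.000000, 0.360000) = -0.084400
  k2 = f(1.240000, 0.339744) = -0.098782
  y ← 0.360000 + 0.48·(-0.098782) = 0.312585
x=1.480000, y=0.312585:
  k1 = f(1.480000, 0.312585) = -0.118065
  k2 = f(1.720000, 0.284249) = -0.138183
  y ← 0.312585 + 0.48·(-0.138183) = 0.246257
y(1.96) ≈ 0.2463

0.2463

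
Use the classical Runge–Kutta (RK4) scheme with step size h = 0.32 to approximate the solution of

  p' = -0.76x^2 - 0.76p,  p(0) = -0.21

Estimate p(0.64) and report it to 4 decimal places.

-0.1882

RK4: k1 = f(x_n, p_n); k2 = f(x_n + h/2, p_n + (h/2)·k1); k3 = f(x_n + h/2, p_n + (h/2)·k2); k4 = f(x_n + h, p_n + h·k3); p_{n+1} = p_n + (h/6)·(k1 + 2k2 + 2k3 + k4).
x=0.000000, p=-0.210000:
  k1 = f(0.000000, -0.210000) = 0.159600
  k2 = f(0.160000, -0.184464) = 0.120737
  k3 = f(0.160000, -0.190682) = 0.125462
  k4 = f(0.320000, -0.169852) = 0.051264
  p ← -0.210000 + (0.32/6)·(k1 + 2k2 + 2k3 + k4) = -0.172493
x=0.320000, p=-0.172493:
  k1 = f(0.320000, -0.172493) = 0.053270
  k2 = f(0.480000, -0.163969) = -0.050487
  k3 = f(0.480000, -0.180571) = -0.037870
  k4 = f(0.640000, -0.184611) = -0.170991
  p ← -0.172493 + (0.32/6)·(k1 + 2k2 + 2k3 + k4) = -0.188196
p(0.64) ≈ -0.1882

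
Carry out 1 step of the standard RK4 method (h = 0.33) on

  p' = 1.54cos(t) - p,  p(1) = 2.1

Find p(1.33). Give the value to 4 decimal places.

RK4: k1 = f(t_n, p_n); k2 = f(t_n + h/2, p_n + (h/2)·k1); k3 = f(t_n + h/2, p_n + (h/2)·k2); k4 = f(t_n + h, p_n + h·k3); p_{n+1} = p_n + (h/6)·(k1 + 2k2 + 2k3 + k4).
t=1.000000, p=2.100000:
  k1 = f(1.000000, 2.100000) = -1.267934
  k2 = f(1.165000, 1.890791) = -1.282875
  k3 = f(1.165000, 1.888326) = -1.280410
  k4 = f(1.330000, 1.677465) = -1.310212
  p ← 2.100000 + (0.33/6)·(k1 + 2k2 + 2k3 + k4) = 1.676241
p(1.33) ≈ 1.6762

1.6762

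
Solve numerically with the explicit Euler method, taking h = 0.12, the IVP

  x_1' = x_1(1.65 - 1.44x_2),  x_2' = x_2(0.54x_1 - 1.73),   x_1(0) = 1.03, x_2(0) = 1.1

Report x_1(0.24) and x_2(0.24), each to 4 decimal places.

1.0742, 0.8124

Euler on (x_1,x_2): x_1_{n+1} = x_1_n + h·x_1', x_2_{n+1} = x_2_n + h·x_2'.
0.000000: (1.030000, 1.100000); f=(0.067980, -1.291180) → (1.038158, 0.945058)
0.120000: (1.038158, 0.945058); f=(0.300148, -1.105146) → (1.074175, 0.812441)
(x_1(0.24), x_2(0.24)) ≈ (1.0742, 0.8124)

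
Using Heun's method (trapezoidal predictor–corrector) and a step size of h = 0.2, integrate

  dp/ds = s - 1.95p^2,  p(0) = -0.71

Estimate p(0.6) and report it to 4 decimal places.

-2.4439

Heun: k1 = f(s_n, p_n); k2 = f(s_n + h, p_n + h·k1); p_{n+1} = p_n + (h/2)·(k1 + k2).
s=0.000000, p=-0.710000:
  k1 = f(0.000000, -0.710000) = -0.982995
  k2 = f(0.200000, -0.906599) = -1.402747
  p ← -0.710000 + (0.2/2)·(-0.982995 + (-1.402747)) = -0.948574
s=0.200000, p=-0.948574:
  k1 = f(0.200000, -0.948574) = -1.554597
  k2 = f(0.400000, -1.259494) = -2.693332
  p ← -0.948574 + (0.2/2)·(-1.554597 + (-2.693332)) = -1.373367
s=0.400000, p=-1.373367:
  k1 = f(0.400000, -1.373367) = -3.277967
  k2 = f(0.600000, -2.028961) = -7.427528
  p ← -1.373367 + (0.2/2)·(-3.277967 + (-7.427528)) = -2.443917
p(0.6) ≈ -2.4439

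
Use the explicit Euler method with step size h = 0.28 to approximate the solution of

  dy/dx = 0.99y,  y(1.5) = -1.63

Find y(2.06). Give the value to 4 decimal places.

-2.6589

Euler: y_{n+1} = y_n + h·f(x_n, y_n).
x=1.500000, y=-1.630000: f=-1.613700 → y ← -1.630000 + 0.28·(-1.613700) = -2.081836
x=1.780000, y=-2.081836: f=-2.061018 → y ← -2.081836 + 0.28·(-2.061018) = -2.658921
y(2.06) ≈ -2.6589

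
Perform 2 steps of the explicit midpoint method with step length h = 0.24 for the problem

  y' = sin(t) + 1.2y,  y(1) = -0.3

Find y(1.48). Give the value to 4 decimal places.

Midpoint: k1 = f(t_n, y_n); k2 = f(t_n + h/2, y_n + (h/2)·k1); y_{n+1} = y_n + h·k2.
t=1.000000, y=-0.300000:
  k1 = f(1.000000, -0.300000) = 0.481471
  k2 = f(1.120000, -0.242223) = 0.609432
  y ← -0.300000 + 0.24·0.609432 = -0.153736
t=1.240000, y=-0.153736:
  k1 = f(1.240000, -0.153736) = 0.761300
  k2 = f(1.360000, -0.062380) = 0.903008
  y ← -0.153736 + 0.24·0.903008 = 0.062986
y(1.48) ≈ 0.0630

0.0630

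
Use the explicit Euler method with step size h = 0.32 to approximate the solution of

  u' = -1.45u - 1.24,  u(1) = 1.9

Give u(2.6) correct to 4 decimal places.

-0.7333

Euler: u_{n+1} = u_n + h·f(t_n, u_n).
t=1.000000, u=1.900000: f=-3.995000 → u ← 1.900000 + 0.32·(-3.995000) = 0.621600
t=1.320000, u=0.621600: f=-2.141320 → u ← 0.621600 + 0.32·(-2.141320) = -0.063622
t=1.640000, u=-0.063622: f=-1.147748 → u ← -0.063622 + 0.32·(-1.147748) = -0.430902
t=1.960000, u=-0.430902: f=-0.615193 → u ← -0.430902 + 0.32·(-0.615193) = -0.627763
t=2.280000, u=-0.627763: f=-0.329743 → u ← -0.627763 + 0.32·(-0.329743) = -0.733281
u(2.6) ≈ -0.7333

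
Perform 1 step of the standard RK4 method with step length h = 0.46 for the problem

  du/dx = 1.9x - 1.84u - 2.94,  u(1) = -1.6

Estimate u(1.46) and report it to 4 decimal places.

RK4: k1 = f(x_n, u_n); k2 = f(x_n + h/2, u_n + (h/2)·k1); k3 = f(x_n + h/2, u_n + (h/2)·k2); k4 = f(x_n + h, u_n + h·k3); u_{n+1} = u_n + (h/6)·(k1 + 2k2 + 2k3 + k4).
x=1.000000, u=-1.600000:
  k1 = f(1.000000, -1.600000) = 1.904000
  k2 = f(1.230000, -1.162080) = 1.535227
  k3 = f(1.230000, -1.246898) = 1.691292
  k4 = f(1.460000, -0.822006) = 1.346491
  u ← -1.600000 + (0.46/6)·(k1 + 2k2 + 2k3 + k4) = -0.856063
u(1.46) ≈ -0.8561

-0.8561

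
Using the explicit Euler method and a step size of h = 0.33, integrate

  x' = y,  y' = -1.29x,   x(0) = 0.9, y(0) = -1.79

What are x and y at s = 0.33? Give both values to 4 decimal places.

Euler on (x,y): x_{n+1} = x_n + h·x', y_{n+1} = y_n + h·y'.
0.000000: (0.900000, -1.790000); f=(-1.790000, -1.161000) → (0.309300, -2.173130)
(x(0.33), y(0.33)) ≈ (0.3093, -2.1731)

0.3093, -2.1731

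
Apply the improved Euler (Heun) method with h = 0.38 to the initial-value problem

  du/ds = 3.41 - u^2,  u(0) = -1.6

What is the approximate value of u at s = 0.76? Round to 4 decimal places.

Heun: k1 = f(s_n, u_n); k2 = f(s_n + h, u_n + h·k1); u_{n+1} = u_n + (h/2)·(k1 + k2).
s=0.000000, u=-1.600000:
  k1 = f(0.000000, -1.600000) = 0.850000
  k2 = f(0.380000, -1.277000) = 1.779271
  u ← -1.600000 + (0.38/2)·(0.850000 + 1.779271) = -1.100439
s=0.380000, u=-1.100439:
  k1 = f(0.380000, -1.100439) = 2.199035
  k2 = f(0.760000, -0.264805) = 3.339878
  u ← -1.100439 + (0.38/2)·(2.199035 + 3.339878) = -0.048045
u(0.76) ≈ -0.0480

-0.0480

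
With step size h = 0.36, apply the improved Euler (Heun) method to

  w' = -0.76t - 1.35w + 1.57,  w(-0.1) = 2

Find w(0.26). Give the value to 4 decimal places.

Heun: k1 = f(t_n, w_n); k2 = f(t_n + h, w_n + h·k1); w_{n+1} = w_n + (h/2)·(k1 + k2).
t=-0.100000, w=2.000000:
  k1 = f(-0.100000, 2.000000) = -1.054000
  k2 = f(0.260000, 1.620560) = -0.815356
  w ← 2.000000 + (0.36/2)·(-1.054000 + (-0.815356)) = 1.663516
w(0.26) ≈ 1.6635

1.6635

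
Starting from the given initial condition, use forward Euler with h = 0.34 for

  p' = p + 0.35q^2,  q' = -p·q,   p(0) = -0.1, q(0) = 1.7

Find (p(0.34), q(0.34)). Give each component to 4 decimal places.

0.2099, 1.7578

Euler on (p,q): p_{n+1} = p_n + h·p', q_{n+1} = q_n + h·q'.
0.000000: (-0.100000, 1.700000); f=(0.911500, 0.170000) → (0.209910, 1.757800)
(p(0.34), q(0.34)) ≈ (0.2099, 1.7578)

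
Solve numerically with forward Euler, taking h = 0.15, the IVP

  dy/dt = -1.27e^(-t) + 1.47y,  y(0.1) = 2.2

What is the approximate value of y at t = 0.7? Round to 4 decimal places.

4.0816

Euler: y_{n+1} = y_n + h·f(t_n, y_n).
t=0.100000, y=2.200000: f=2.084856 → y ← 2.200000 + 0.15·2.084856 = 2.512728
t=0.250000, y=2.512728: f=2.704634 → y ← 2.512728 + 0.15·2.704634 = 2.918424
t=0.400000, y=2.918424: f=3.438776 → y ← 2.918424 + 0.15·3.438776 = 3.434240
t=0.550000, y=3.434240: f=4.315607 → y ← 3.434240 + 0.15·4.315607 = 4.081581
y(0.7) ≈ 4.0816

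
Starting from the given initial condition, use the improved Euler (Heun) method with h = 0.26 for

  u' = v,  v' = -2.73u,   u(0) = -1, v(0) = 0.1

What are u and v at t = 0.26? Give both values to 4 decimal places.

-0.8817, 0.8006

Heun on (u,v): k1 = f(t_n, state_n); k2 = f(t_n + h, state_n + h·k1); state_{n+1} = state_n + (h/2)·(k1 + k2).
0.000000: (-1.000000, 0.100000)
  k1 = (0.100000, 2.730000)
  predictor → (-0.974000, 0.809800)
  k2 = (0.809800, 2.659020)
  → (-0.881726, 0.800573)
(u(0.26), v(0.26)) ≈ (-0.8817, 0.8006)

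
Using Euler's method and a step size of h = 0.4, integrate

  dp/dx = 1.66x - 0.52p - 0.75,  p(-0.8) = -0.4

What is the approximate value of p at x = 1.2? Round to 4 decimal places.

Euler: p_{n+1} = p_n + h·f(x_n, p_n).
x=-0.800000, p=-0.400000: f=-1.870000 → p ← -0.400000 + 0.4·(-1.870000) = -1.148000
x=-0.400000, p=-1.148000: f=-0.817040 → p ← -1.148000 + 0.4·(-0.817040) = -1.474816
x=0.000000, p=-1.474816: f=0.016904 → p ← -1.474816 + 0.4·0.016904 = -1.468054
x=0.400000, p=-1.468054: f=0.677388 → p ← -1.468054 + 0.4·0.677388 = -1.197099
x=0.800000, p=-1.197099: f=1.200491 → p ← -1.197099 + 0.4·1.200491 = -0.716902
p(1.2) ≈ -0.7169

-0.7169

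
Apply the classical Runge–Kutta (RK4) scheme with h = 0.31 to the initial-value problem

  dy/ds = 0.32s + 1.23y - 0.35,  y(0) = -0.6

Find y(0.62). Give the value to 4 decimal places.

RK4: k1 = f(s_n, y_n); k2 = f(s_n + h/2, y_n + (h/2)·k1); k3 = f(s_n + h/2, y_n + (h/2)·k2); k4 = f(s_n + h, y_n + h·k3); y_{n+1} = y_n + (h/6)·(k1 + 2k2 + 2k3 + k4).
s=0.000000, y=-0.600000:
  k1 = f(0.000000, -0.600000) = -1.088000
  k2 = f(0.155000, -0.768640) = -1.245827
  k3 = f(0.155000, -0.793103) = -1.275917
  k4 = f(0.310000, -0.995534) = -1.475307
  y ← -0.600000 + (0.31/6)·(k1 + 2k2 + 2k3 + k4) = -0.993018
s=0.310000, y=-0.993018:
  k1 = f(0.310000, -0.993018) = -1.472212
  k2 = f(0.465000, -1.221211) = -1.703289
  k3 = f(0.465000, -1.257028) = -1.747344
  k4 = f(0.620000, -1.534694) = -2.039274
  y ← -0.993018 + (0.31/6)·(k1 + 2k2 + 2k3 + k4) = -1.531010
y(0.62) ≈ -1.5310

-1.5310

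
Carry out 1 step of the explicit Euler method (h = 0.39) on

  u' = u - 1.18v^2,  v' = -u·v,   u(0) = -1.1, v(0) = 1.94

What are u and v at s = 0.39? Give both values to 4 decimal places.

-3.2610, 2.7723

Euler on (u,v): u_{n+1} = u_n + h·u', v_{n+1} = v_n + h·v'.
0.000000: (-1.100000, 1.940000); f=(-5.541048, 2.134000) → (-3.261009, 2.772260)
(u(0.39), v(0.39)) ≈ (-3.2610, 2.7723)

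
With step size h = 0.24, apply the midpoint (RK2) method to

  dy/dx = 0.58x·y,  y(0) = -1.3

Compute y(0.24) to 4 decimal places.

Midpoint: k1 = f(x_n, y_n); k2 = f(x_n + h/2, y_n + (h/2)·k1); y_{n+1} = y_n + h·k2.
x=0.000000, y=-1.300000:
  k1 = f(0.000000, -1.300000) = 0.000000
  k2 = f(0.120000, -1.300000) = -0.090480
  y ← -1.300000 + 0.24·(-0.090480) = -1.321715
y(0.24) ≈ -1.3217

-1.3217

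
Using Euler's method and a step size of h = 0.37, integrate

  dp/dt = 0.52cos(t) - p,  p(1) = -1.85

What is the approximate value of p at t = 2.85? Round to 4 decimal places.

-0.3845

Euler: p_{n+1} = p_n + h·f(t_n, p_n).
t=1.000000, p=-1.850000: f=2.130957 → p ← -1.850000 + 0.37·2.130957 = -1.061546
t=1.370000, p=-1.061546: f=1.165260 → p ← -1.061546 + 0.37·1.165260 = -0.630400
t=1.740000, p=-0.630400: f=0.542833 → p ← -0.630400 + 0.37·0.542833 = -0.429552
t=2.110000, p=-0.429552: f=0.162556 → p ← -0.429552 + 0.37·0.162556 = -0.369406
t=2.480000, p=-0.369406: f=-0.040882 → p ← -0.369406 + 0.37·(-0.040882) = -0.384532
p(2.85) ≈ -0.3845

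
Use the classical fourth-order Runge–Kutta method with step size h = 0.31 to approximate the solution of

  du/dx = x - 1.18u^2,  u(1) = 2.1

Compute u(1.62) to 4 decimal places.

1.2448

RK4: k1 = f(x_n, u_n); k2 = f(x_n + h/2, u_n + (h/2)·k1); k3 = f(x_n + h/2, u_n + (h/2)·k2); k4 = f(x_n + h, u_n + h·k3); u_{n+1} = u_n + (h/6)·(k1 + 2k2 + 2k3 + k4).
x=1.000000, u=2.100000:
  k1 = f(1.000000, 2.100000) = -4.203800
  k2 = f(1.155000, 1.448411) = -1.320515
  k3 = f(1.155000, 1.895320) = -3.083841
  k4 = f(1.310000, 1.144009) = -0.234333
  u ← 2.100000 + (0.31/6)·(k1 + 2k2 + 2k3 + k4) = 1.415580
x=1.310000, u=1.415580:
  k1 = f(1.310000, 1.415580) = -1.054561
  k2 = f(1.465000, 1.252123) = -0.385017
  k3 = f(1.465000, 1.355902) = -0.704395
  k4 = f(1.620000, 1.197217) = -0.071328
  u ← 1.415580 + (0.31/6)·(k1 + 2k2 + 2k3 + k4) = 1.244836
u(1.62) ≈ 1.2448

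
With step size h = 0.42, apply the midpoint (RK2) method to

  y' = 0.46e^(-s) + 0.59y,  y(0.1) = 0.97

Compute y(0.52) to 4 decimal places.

Midpoint: k1 = f(s_n, y_n); k2 = f(s_n + h/2, y_n + (h/2)·k1); y_{n+1} = y_n + h·k2.
s=0.100000, y=0.970000:
  k1 = f(0.100000, 0.970000) = 0.988525
  k2 = f(0.310000, 1.177590) = 1.032164
  y ← 0.970000 + 0.42·1.032164 = 1.403509
y(0.52) ≈ 1.4035

1.4035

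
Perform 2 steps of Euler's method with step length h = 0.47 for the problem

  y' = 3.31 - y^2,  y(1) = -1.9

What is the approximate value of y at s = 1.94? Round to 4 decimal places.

Euler: y_{n+1} = y_n + h·f(s_n, y_n).
s=1.000000, y=-1.900000: f=-0.300000 → y ← -1.900000 + 0.47·(-0.300000) = -2.041000
s=1.470000, y=-2.041000: f=-0.855681 → y ← -2.041000 + 0.47·(-0.855681) = -2.443170
y(1.94) ≈ -2.4432

-2.4432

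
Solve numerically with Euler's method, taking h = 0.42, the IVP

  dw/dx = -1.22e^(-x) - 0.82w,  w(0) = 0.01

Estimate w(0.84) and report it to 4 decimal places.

-0.6683

Euler: w_{n+1} = w_n + h·f(x_n, w_n).
x=0.000000, w=0.010000: f=-1.228200 → w ← 0.010000 + 0.42·(-1.228200) = -0.505844
x=0.420000, w=-0.505844: f=-0.386805 → w ← -0.505844 + 0.42·(-0.386805) = -0.668302
w(0.84) ≈ -0.6683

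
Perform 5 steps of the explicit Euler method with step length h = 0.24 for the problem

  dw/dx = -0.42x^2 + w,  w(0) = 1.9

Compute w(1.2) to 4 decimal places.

Euler: w_{n+1} = w_n + h·f(x_n, w_n).
x=0.000000, w=1.900000: f=1.900000 → w ← 1.900000 + 0.24·1.900000 = 2.356000
x=0.240000, w=2.356000: f=2.331808 → w ← 2.356000 + 0.24·2.331808 = 2.915634
x=0.480000, w=2.915634: f=2.818866 → w ← 2.915634 + 0.24·2.818866 = 3.592162
x=0.720000, w=3.592162: f=3.374434 → w ← 3.592162 + 0.24·3.374434 = 4.402026
x=0.960000, w=4.402026: f=4.014954 → w ← 4.402026 + 0.24·4.014954 = 5.365615
w(1.2) ≈ 5.3656

5.3656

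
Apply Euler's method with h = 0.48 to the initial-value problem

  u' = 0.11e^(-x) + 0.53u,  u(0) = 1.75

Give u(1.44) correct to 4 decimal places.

Euler: u_{n+1} = u_n + h·f(x_n, u_n).
x=0.000000, u=1.750000: f=1.037500 → u ← 1.750000 + 0.48·1.037500 = 2.248000
x=0.480000, u=2.248000: f=1.259506 → u ← 2.248000 + 0.48·1.259506 = 2.852563
x=0.960000, u=2.852563: f=1.553977 → u ← 2.852563 + 0.48·1.553977 = 3.598472
u(1.44) ≈ 3.5985

3.5985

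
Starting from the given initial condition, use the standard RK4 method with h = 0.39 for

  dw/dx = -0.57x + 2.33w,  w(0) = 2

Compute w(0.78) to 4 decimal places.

RK4: k1 = f(x_n, w_n); k2 = f(x_n + h/2, w_n + (h/2)·k1); k3 = f(x_n + h/2, w_n + (h/2)·k2); k4 = f(x_n + h, w_n + h·k3); w_{n+1} = w_n + (h/6)·(k1 + 2k2 + 2k3 + k4).
x=0.000000, w=2.000000:
  k1 = f(0.000000, 2.000000) = 4.660000
  k2 = f(0.195000, 2.908700) = 6.666121
  k3 = f(0.195000, 3.299894) = 7.577602
  k4 = f(0.390000, 4.955265) = 11.323467
  w ← 2.000000 + (0.39/6)·(k1 + 2k2 + 2k3 + k4) = 4.890609
x=0.390000, w=4.890609:
  k1 = f(0.390000, 4.890609) = 11.172820
  k2 = f(0.585000, 7.069309) = 16.138040
  k3 = f(0.585000, 8.037527) = 18.393988
  k4 = f(0.780000, 12.064265) = 27.665137
  w ← 4.890609 + (0.39/6)·(k1 + 2k2 + 2k3 + k4) = 11.904240
w(0.78) ≈ 11.9042

11.9042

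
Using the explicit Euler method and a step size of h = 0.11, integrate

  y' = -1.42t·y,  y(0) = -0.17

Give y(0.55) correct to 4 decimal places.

Euler: y_{n+1} = y_n + h·f(t_n, y_n).
t=0.000000, y=-0.170000: f=0.000000 → y ← -0.170000 + 0.11·0.000000 = -0.170000
t=0.110000, y=-0.170000: f=0.026554 → y ← -0.170000 + 0.11·0.026554 = -0.167079
t=0.220000, y=-0.167079: f=0.052195 → y ← -0.167079 + 0.11·0.052195 = -0.161338
t=0.330000, y=-0.161338: f=0.075603 → y ← -0.161338 + 0.11·0.075603 = -0.153021
t=0.440000, y=-0.153021: f=0.095608 → y ← -0.153021 + 0.11·0.095608 = -0.142504
y(0.55) ≈ -0.1425

-0.1425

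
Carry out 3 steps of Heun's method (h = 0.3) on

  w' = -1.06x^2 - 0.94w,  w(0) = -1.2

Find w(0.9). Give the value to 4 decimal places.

Heun: k1 = f(x_n, w_n); k2 = f(x_n + h, w_n + h·k1); w_{n+1} = w_n + (h/2)·(k1 + k2).
x=0.000000, w=-1.200000:
  k1 = f(0.000000, -1.200000) = 1.128000
  k2 = f(0.300000, -0.861600) = 0.714504
  w ← -1.200000 + (0.3/2)·(1.128000 + 0.714504) = -0.923624
x=0.300000, w=-0.923624:
  k1 = f(0.300000, -0.923624) = 0.772807
  k2 = f(0.600000, -0.691782) = 0.268675
  w ← -0.923624 + (0.3/2)·(0.772807 + 0.268675) = -0.767402
x=0.600000, w=-0.767402:
  k1 = f(0.600000, -0.767402) = 0.339758
  k2 = f(0.900000, -0.665475) = -0.233054
  w ← -0.767402 + (0.3/2)·(0.339758 + (-0.233054)) = -0.751396
w(0.9) ≈ -0.7514

-0.7514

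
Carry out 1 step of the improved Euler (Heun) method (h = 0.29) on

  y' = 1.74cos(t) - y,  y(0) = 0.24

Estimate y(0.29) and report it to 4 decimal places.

0.6014

Heun: k1 = f(t_n, y_n); k2 = f(t_n + h, y_n + h·k1); y_{n+1} = y_n + (h/2)·(k1 + k2).
t=0.000000, y=0.240000:
  k1 = f(0.000000, 0.240000) = 1.500000
  k2 = f(0.290000, 0.675000) = 0.992344
  y ← 0.240000 + (0.29/2)·(1.500000 + 0.992344) = 0.601390
y(0.29) ≈ 0.6014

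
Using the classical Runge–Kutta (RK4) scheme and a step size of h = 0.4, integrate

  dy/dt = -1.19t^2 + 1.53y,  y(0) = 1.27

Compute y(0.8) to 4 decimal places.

RK4: k1 = f(t_n, y_n); k2 = f(t_n + h/2, y_n + (h/2)·k1); k3 = f(t_n + h/2, y_n + (h/2)·k2); k4 = f(t_n + h, y_n + h·k3); y_{n+1} = y_n + (h/6)·(k1 + 2k2 + 2k3 + k4).
t=0.000000, y=1.270000:
  k1 = f(0.000000, 1.270000) = 1.943100
  k2 = f(0.200000, 1.658620) = 2.490089
  k3 = f(0.200000, 1.768018) = 2.657467
  k4 = f(0.400000, 2.332987) = 3.379070
  y ← 1.270000 + (0.4/6)·(k1 + 2k2 + 2k3 + k4) = 2.311152
t=0.400000, y=2.311152:
  k1 = f(0.400000, 2.311152) = 3.345663
  k2 = f(0.600000, 2.980285) = 4.131435
  k3 = f(0.600000, 3.137439) = 4.371882
  k4 = f(0.800000, 4.059905) = 5.450054
  y ← 2.311152 + (0.4/6)·(k1 + 2k2 + 2k3 + k4) = 4.031309
y(0.8) ≈ 4.0313

4.0313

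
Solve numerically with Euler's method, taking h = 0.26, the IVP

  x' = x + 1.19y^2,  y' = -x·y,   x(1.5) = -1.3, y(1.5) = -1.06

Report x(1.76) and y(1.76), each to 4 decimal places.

-1.2904, -1.4183

Euler on (x,y): x_{n+1} = x_n + h·x', y_{n+1} = y_n + h·y'.
1.500000: (-1.300000, -1.060000); f=(0.037084, -1.378000) → (-1.290358, -1.418280)
(x(1.76), y(1.76)) ≈ (-1.2904, -1.4183)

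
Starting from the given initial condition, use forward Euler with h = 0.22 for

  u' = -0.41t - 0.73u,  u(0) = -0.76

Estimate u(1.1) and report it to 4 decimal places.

-0.4858

Euler: u_{n+1} = u_n + h·f(t_n, u_n).
t=0.000000, u=-0.760000: f=0.554800 → u ← -0.760000 + 0.22·0.554800 = -0.637944
t=0.220000, u=-0.637944: f=0.375499 → u ← -0.637944 + 0.22·0.375499 = -0.555334
t=0.440000, u=-0.555334: f=0.224994 → u ← -0.555334 + 0.22·0.224994 = -0.505836
t=0.660000, u=-0.505836: f=0.098660 → u ← -0.505836 + 0.22·0.098660 = -0.484130
t=0.880000, u=-0.484130: f=-0.007385 → u ← -0.484130 + 0.22·(-0.007385) = -0.485755
u(1.1) ≈ -0.4858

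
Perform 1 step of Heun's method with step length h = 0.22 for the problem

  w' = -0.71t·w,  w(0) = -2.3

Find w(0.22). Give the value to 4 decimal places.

Heun: k1 = f(t_n, w_n); k2 = f(t_n + h, w_n + h·k1); w_{n+1} = w_n + (h/2)·(k1 + k2).
t=0.000000, w=-2.300000:
  k1 = f(0.000000, -2.300000) = 0.000000
  k2 = f(0.220000, -2.300000) = 0.359260
  w ← -2.300000 + (0.22/2)·(0.000000 + 0.359260) = -2.260481
w(0.22) ≈ -2.2605

-2.2605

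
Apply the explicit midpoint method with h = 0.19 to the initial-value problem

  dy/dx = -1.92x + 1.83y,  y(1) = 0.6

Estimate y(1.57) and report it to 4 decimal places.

Midpoint: k1 = f(x_n, y_n); k2 = f(x_n + h/2, y_n + (h/2)·k1); y_{n+1} = y_n + h·k2.
x=1.000000, y=0.600000:
  k1 = f(1.000000, 0.600000) = -0.822000
  k2 = f(1.095000, 0.521910) = -1.147305
  y ← 0.600000 + 0.19·(-1.147305) = 0.382012
x=1.190000, y=0.382012:
  k1 = f(1.190000, 0.382012) = -1.585718
  k2 = f(1.285000, 0.231369) = -2.043795
  y ← 0.382012 + 0.19·(-2.043795) = -0.006309
x=1.380000, y=-0.006309:
  k1 = f(1.380000, -0.006309) = -2.661145
  k2 = f(1.475000, -0.259118) = -3.306185
  y ← -0.006309 + 0.19·(-3.306185) = -0.634484
y(1.57) ≈ -0.6345

-0.6345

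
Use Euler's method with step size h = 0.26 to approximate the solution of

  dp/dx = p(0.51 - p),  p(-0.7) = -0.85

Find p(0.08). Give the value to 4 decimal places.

Euler: p_{n+1} = p_n + h·f(x_n, p_n).
x=-0.700000, p=-0.850000: f=-1.156000 → p ← -0.850000 + 0.26·(-1.156000) = -1.150560
x=-0.440000, p=-1.150560: f=-1.910574 → p ← -1.150560 + 0.26·(-1.910574) = -1.647309
x=-0.180000, p=-1.647309: f=-3.553755 → p ← -1.647309 + 0.26·(-3.553755) = -2.571286
p(0.08) ≈ -2.5713

-2.5713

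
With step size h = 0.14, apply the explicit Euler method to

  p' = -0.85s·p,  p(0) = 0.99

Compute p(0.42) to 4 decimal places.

0.9411

Euler: p_{n+1} = p_n + h·f(s_n, p_n).
s=0.000000, p=0.990000: f=0.000000 → p ← 0.990000 + 0.14·0.000000 = 0.990000
s=0.140000, p=0.990000: f=-0.117810 → p ← 0.990000 + 0.14·(-0.117810) = 0.973507
s=0.280000, p=0.973507: f=-0.231695 → p ← 0.973507 + 0.14·(-0.231695) = 0.941069
p(0.42) ≈ 0.9411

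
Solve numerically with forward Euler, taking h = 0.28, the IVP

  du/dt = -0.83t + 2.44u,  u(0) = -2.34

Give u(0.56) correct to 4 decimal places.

-6.6947

Euler: u_{n+1} = u_n + h·f(t_n, u_n).
t=0.000000, u=-2.340000: f=-5.709600 → u ← -2.340000 + 0.28·(-5.709600) = -3.938688
t=0.280000, u=-3.938688: f=-9.842799 → u ← -3.938688 + 0.28·(-9.842799) = -6.694672
u(0.56) ≈ -6.6947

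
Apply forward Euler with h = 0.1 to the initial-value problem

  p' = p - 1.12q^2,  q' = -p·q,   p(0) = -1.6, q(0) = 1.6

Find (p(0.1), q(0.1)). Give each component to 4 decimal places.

Euler on (p,q): p_{n+1} = p_n + h·p', q_{n+1} = q_n + h·q'.
0.000000: (-1.600000, 1.600000); f=(-4.467200, 2.560000) → (-2.046720, 1.856000)
(p(0.1), q(0.1)) ≈ (-2.0467, 1.8560)

-2.0467, 1.8560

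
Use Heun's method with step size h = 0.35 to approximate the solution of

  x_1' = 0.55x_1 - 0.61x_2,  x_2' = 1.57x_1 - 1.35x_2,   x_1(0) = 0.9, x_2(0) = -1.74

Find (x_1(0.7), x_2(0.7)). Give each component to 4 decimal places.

1.6707, 0.3017

Heun on (x_1,x_2): k1 = f(t_n, state_n); k2 = f(t_n + h, state_n + h·k1); state_{n+1} = state_n + (h/2)·(k1 + k2).
0.000000: (0.900000, -1.740000)
  k1 = (1.556400, 3.762000)
  predictor → (1.444740, -0.423300)
  k2 = (1.052820, 2.839697)
  → (1.356613, -0.584703)
0.350000: (1.356613, -0.584703)
  k1 = (1.102806, 2.919232)
  predictor → (1.742596, 0.437028)
  k2 = (0.691840, 2.145887)
  → (1.670677, 0.301693)
(x_1(0.7), x_2(0.7)) ≈ (1.6707, 0.3017)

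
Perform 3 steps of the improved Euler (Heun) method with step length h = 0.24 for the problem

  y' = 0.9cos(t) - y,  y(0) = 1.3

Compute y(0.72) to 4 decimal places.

Heun: k1 = f(t_n, y_n); k2 = f(t_n + h, y_n + h·k1); y_{n+1} = y_n + (h/2)·(k1 + k2).
t=0.000000, y=1.300000:
  k1 = f(0.000000, 1.300000) = -0.400000
  k2 = f(0.240000, 1.204000) = -0.329796
  y ← 1.300000 + (0.24/2)·(-0.400000 + (-0.329796)) = 1.212425
t=0.240000, y=1.212425:
  k1 = f(0.240000, 1.212425) = -0.338220
  k2 = f(0.480000, 1.131252) = -0.332956
  y ← 1.212425 + (0.24/2)·(-0.338220 + (-0.332956)) = 1.131883
t=0.480000, y=1.131883:
  k1 = f(0.480000, 1.131883) = -0.333588
  k2 = f(0.720000, 1.051822) = -0.375197
  y ← 1.131883 + (0.24/2)·(-0.333588 + (-0.375197)) = 1.046829
y(0.72) ≈ 1.0468

1.0468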